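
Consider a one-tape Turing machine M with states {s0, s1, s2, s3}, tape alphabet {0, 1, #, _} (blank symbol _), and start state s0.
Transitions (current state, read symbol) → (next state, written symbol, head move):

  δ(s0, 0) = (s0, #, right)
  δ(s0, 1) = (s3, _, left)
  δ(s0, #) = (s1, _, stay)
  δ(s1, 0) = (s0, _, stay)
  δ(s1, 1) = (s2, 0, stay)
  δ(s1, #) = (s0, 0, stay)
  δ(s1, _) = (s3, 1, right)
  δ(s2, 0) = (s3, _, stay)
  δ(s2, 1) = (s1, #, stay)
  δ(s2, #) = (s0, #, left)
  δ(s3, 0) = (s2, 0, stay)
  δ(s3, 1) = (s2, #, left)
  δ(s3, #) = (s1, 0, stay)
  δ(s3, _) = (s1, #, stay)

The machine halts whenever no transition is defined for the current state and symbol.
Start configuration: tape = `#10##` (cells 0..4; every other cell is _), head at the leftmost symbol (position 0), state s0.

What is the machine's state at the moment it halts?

s0

s0 | [#]10##   read # → write _, move stay, go to s1
s1 | [_]10##   read _ → write 1, move right, go to s3
s3 | 1[1]0##   read 1 → write #, move left, go to s2
s2 | [1]#0##   read 1 → write #, move stay, go to s1
s1 | [#]#0##   read # → write 0, move stay, go to s0
s0 | [0]#0##   read 0 → write #, move right, go to s0
s0 | #[#]0##   read # → write _, move stay, go to s1
s1 | #[_]0##   read _ → write 1, move right, go to s3
s3 | #1[0]##   read 0 → write 0, move stay, go to s2
s2 | #1[0]##   read 0 → write _, move stay, go to s3
s3 | #1[_]##   read _ → write #, move stay, go to s1
s1 | #1[#]##   read # → write 0, move stay, go to s0
s0 | #1[0]##   read 0 → write #, move right, go to s0
s0 | #1#[#]#   read # → write _, move stay, go to s1
s1 | #1#[_]#   read _ → write 1, move right, go to s3
s3 | #1#1[#]   read # → write 0, move stay, go to s1
s1 | #1#1[0]   read 0 → write _, move stay, go to s0
s0 | #1#1[_]
No transition is defined for (s0, _); M halts in state s0.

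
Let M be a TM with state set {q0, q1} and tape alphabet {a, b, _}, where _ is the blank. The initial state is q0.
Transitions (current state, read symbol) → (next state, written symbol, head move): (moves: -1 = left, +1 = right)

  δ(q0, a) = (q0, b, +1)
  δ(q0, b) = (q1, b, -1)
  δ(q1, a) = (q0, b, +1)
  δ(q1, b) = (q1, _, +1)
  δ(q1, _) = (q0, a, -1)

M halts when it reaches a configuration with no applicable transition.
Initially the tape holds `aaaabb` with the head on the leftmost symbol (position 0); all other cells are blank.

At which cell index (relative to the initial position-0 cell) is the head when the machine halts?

q0 | [a]aaabb_   read a → write b, move +1, go to q0
q0 | b[a]aabb_   read a → write b, move +1, go to q0
q0 | bb[a]abb_   read a → write b, move +1, go to q0
q0 | bbb[a]bb_   read a → write b, move +1, go to q0
q0 | bbbb[b]b_   read b → write b, move -1, go to q1
q1 | bbb[b]bb_   read b → write _, move +1, go to q1
q1 | bbb_[b]b_   read b → write _, move +1, go to q1
q1 | bbb__[b]_   read b → write _, move +1, go to q1
q1 | bbb___[_]   read _ → write a, move -1, go to q0
q0 | bbb__[_]a
At halt the head is at cell 5.

5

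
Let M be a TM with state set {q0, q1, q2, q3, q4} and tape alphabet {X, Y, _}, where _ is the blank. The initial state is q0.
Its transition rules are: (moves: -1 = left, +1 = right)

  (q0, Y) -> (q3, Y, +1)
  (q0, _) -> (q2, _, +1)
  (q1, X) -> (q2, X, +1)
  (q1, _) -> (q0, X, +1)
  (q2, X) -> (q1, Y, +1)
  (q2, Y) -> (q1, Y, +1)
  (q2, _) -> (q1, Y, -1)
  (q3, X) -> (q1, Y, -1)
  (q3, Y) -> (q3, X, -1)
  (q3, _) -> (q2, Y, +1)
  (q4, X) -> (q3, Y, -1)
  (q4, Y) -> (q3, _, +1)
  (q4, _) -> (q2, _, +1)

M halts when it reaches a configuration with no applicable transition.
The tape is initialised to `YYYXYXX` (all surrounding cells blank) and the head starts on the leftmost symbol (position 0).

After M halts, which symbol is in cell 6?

q0 | _[Y]YYXYXX_____   read Y → write Y, move +1, go to q3
q3 | _Y[Y]YXYXX_____   read Y → write X, move -1, go to q3
q3 | _[Y]XYXYXX_____   read Y → write X, move -1, go to q3
q3 | [_]XXYXYXX_____   read _ → write Y, move +1, go to q2
q2 | Y[X]XYXYXX_____   read X → write Y, move +1, go to q1
q1 | YY[X]YXYXX_____   read X → write X, move +1, go to q2
q2 | YYX[Y]XYXX_____   read Y → write Y, move +1, go to q1
q1 | YYXY[X]YXX_____   read X → write X, move +1, go to q2
q2 | YYXYX[Y]XX_____   read Y → write Y, move +1, go to q1
q1 | YYXYXY[X]X_____   read X → write X, move +1, go to q2
q2 | YYXYXYX[X]_____   read X → write Y, move +1, go to q1
q1 | YYXYXYXY[_]____   read _ → write X, move +1, go to q0
q0 | YYXYXYXYX[_]___   read _ → write _, move +1, go to q2
q2 | YYXYXYXYX_[_]__   read _ → write Y, move -1, go to q1
q1 | YYXYXYXYX[_]Y__   read _ → write X, move +1, go to q0
q0 | YYXYXYXYXX[Y]__   read Y → write Y, move +1, go to q3
q3 | YYXYXYXYXXY[_]_   read _ → write Y, move +1, go to q2
q2 | YYXYXYXYXXYY[_]   read _ → write Y, move -1, go to q1
q1 | YYXYXYXYXXY[Y]Y
Cell 6 holds Y when M halts.

Y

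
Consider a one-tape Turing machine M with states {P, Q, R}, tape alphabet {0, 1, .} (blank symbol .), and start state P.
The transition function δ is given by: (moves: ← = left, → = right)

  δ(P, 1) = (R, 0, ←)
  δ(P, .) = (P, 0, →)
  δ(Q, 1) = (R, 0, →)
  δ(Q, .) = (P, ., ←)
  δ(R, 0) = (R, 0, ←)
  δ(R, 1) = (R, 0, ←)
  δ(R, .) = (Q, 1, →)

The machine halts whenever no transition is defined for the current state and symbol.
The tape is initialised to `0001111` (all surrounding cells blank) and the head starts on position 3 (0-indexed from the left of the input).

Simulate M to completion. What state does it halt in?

P | .000[1]111   read 1 → write 0, move ←, go to R
R | .00[0]0111   read 0 → write 0, move ←, go to R
R | .0[0]00111   read 0 → write 0, move ←, go to R
R | .[0]000111   read 0 → write 0, move ←, go to R
R | [.]0000111   read . → write 1, move →, go to Q
Q | 1[0]000111
No transition is defined for (Q, 0); M halts in state Q.

Q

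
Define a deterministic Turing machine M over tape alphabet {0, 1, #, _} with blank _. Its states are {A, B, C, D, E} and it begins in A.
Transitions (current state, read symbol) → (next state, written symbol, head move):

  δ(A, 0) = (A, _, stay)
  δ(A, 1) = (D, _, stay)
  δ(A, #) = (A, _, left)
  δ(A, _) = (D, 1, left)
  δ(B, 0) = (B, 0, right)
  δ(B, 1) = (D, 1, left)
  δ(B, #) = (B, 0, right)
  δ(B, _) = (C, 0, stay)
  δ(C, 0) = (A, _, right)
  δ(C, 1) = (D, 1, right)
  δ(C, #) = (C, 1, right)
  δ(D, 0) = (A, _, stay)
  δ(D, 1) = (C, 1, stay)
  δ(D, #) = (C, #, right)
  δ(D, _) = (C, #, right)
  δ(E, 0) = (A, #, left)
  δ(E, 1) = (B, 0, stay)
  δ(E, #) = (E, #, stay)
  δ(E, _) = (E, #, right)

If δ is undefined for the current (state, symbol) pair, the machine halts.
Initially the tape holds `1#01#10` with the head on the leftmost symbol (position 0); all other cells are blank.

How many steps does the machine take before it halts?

state=A head=0 tape=[1]#01#10__   (A,1)→(D,_,stay)
state=D head=0 tape=[_]#01#10__   (D,_)→(C,#,right)
state=C head=1 tape=#[#]01#10__   (C,#)→(C,1,right)
state=C head=2 tape=#1[0]1#10__   (C,0)→(A,_,right)
state=A head=3 tape=#1_[1]#10__   (A,1)→(D,_,stay)
state=D head=3 tape=#1_[_]#10__   (D,_)→(C,#,right)
state=C head=4 tape=#1_#[#]10__   (C,#)→(C,1,right)
state=C head=5 tape=#1_#1[1]0__   (C,1)→(D,1,right)
state=D head=6 tape=#1_#11[0]__   (D,0)→(A,_,stay)
state=A head=6 tape=#1_#11[_]__   (A,_)→(D,1,left)
state=D head=5 tape=#1_#1[1]1__   (D,1)→(C,1,stay)
state=C head=5 tape=#1_#1[1]1__   (C,1)→(D,1,right)
state=D head=6 tape=#1_#11[1]__   (D,1)→(C,1,stay)
state=C head=6 tape=#1_#11[1]__   (C,1)→(D,1,right)
state=D head=7 tape=#1_#111[_]_   (D,_)→(C,#,right)
state=C head=8 tape=#1_#111#[_]
M halts after 15 transitions.

15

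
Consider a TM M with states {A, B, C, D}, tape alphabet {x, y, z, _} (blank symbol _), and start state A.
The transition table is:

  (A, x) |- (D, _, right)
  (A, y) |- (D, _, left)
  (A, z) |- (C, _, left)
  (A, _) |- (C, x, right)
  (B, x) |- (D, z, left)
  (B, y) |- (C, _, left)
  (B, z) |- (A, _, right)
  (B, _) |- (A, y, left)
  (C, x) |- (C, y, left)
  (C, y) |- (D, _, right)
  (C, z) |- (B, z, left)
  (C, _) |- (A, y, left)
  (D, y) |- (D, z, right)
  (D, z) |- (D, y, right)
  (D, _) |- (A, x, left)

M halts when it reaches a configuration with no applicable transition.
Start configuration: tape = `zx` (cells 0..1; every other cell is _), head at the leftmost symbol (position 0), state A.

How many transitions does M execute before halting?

15

A | ____[z]x   read z → write _, move left, go to C
C | ___[_]_x   read _ → write y, move left, go to A
A | __[_]y_x   read _ → write x, move right, go to C
C | __x[y]_x   read y → write _, move right, go to D
D | __x_[_]x   read _ → write x, move left, go to A
A | __x[_]xx   read _ → write x, move right, go to C
C | __xx[x]x   read x → write y, move left, go to C
C | __x[x]yx   read x → write y, move left, go to C
C | __[x]yyx   read x → write y, move left, go to C
C | _[_]yyyx   read _ → write y, move left, go to A
A | [_]yyyyx   read _ → write x, move right, go to C
C | x[y]yyyx   read y → write _, move right, go to D
D | x_[y]yyx   read y → write z, move right, go to D
D | x_z[y]yx   read y → write z, move right, go to D
D | x_zz[y]x   read y → write z, move right, go to D
D | x_zzz[x]
M halts after 15 transitions.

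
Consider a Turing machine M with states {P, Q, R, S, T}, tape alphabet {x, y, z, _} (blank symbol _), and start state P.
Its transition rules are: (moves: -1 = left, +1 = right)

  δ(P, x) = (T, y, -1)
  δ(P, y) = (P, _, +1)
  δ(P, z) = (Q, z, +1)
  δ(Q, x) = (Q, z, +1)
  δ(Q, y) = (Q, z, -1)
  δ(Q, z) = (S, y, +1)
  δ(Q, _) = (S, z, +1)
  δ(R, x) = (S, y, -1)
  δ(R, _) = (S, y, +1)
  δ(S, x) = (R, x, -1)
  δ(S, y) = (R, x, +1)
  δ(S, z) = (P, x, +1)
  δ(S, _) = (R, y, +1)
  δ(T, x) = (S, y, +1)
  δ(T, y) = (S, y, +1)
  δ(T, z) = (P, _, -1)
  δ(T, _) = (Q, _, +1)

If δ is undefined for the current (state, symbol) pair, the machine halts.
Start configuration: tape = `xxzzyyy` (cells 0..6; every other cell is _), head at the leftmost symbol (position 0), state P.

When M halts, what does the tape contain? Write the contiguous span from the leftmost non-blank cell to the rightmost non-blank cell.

P | _[x]xzzyyy   read x → write y, move -1, go to T
T | [_]yxzzyyy   read _ → write _, move +1, go to Q
Q | _[y]xzzyyy   read y → write z, move -1, go to Q
Q | [_]zxzzyyy   read _ → write z, move +1, go to S
S | z[z]xzzyyy   read z → write x, move +1, go to P
P | zx[x]zzyyy   read x → write y, move -1, go to T
T | z[x]yzzyyy   read x → write y, move +1, go to S
S | zy[y]zzyyy   read y → write x, move +1, go to R
R | zyx[z]zyyy
The non-blank tape span at halt is zyxzzyyy.

zyxzzyyy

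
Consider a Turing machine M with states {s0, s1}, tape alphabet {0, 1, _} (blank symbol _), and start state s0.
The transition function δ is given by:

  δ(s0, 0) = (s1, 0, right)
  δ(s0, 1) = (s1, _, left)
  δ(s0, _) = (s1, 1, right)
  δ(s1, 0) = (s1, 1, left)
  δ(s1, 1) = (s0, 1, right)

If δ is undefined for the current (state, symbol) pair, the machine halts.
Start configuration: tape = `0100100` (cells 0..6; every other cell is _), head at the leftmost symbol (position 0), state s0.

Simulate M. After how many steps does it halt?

23

state=s0 head=0 tape=[0]100100_   (s0,0)→(s1,0,right)
state=s1 head=1 tape=0[1]00100_   (s1,1)→(s0,1,right)
state=s0 head=2 tape=01[0]0100_   (s0,0)→(s1,0,right)
state=s1 head=3 tape=010[0]100_   (s1,0)→(s1,1,left)
state=s1 head=2 tape=01[0]1100_   (s1,0)→(s1,1,left)
state=s1 head=1 tape=0[1]11100_   (s1,1)→(s0,1,right)
state=s0 head=2 tape=01[1]1100_   (s0,1)→(s1,_,left)
state=s1 head=1 tape=0[1]_1100_   (s1,1)→(s0,1,right)
state=s0 head=2 tape=01[_]1100_   (s0,_)→(s1,1,right)
state=s1 head=3 tape=011[1]100_   (s1,1)→(s0,1,right)
state=s0 head=4 tape=0111[1]00_   (s0,1)→(s1,_,left)
state=s1 head=3 tape=011[1]_00_   (s1,1)→(s0,1,right)
state=s0 head=4 tape=0111[_]00_   (s0,_)→(s1,1,right)
state=s1 head=5 tape=01111[0]0_   (s1,0)→(s1,1,left)
state=s1 head=4 tape=0111[1]10_   (s1,1)→(s0,1,right)
state=s0 head=5 tape=01111[1]0_   (s0,1)→(s1,_,left)
state=s1 head=4 tape=0111[1]_0_   (s1,1)→(s0,1,right)
state=s0 head=5 tape=01111[_]0_   (s0,_)→(s1,1,right)
state=s1 head=6 tape=011111[0]_   (s1,0)→(s1,1,left)
state=s1 head=5 tape=01111[1]1_   (s1,1)→(s0,1,right)
state=s0 head=6 tape=011111[1]_   (s0,1)→(s1,_,left)
state=s1 head=5 tape=01111[1]__   (s1,1)→(s0,1,right)
state=s0 head=6 tape=011111[_]_   (s0,_)→(s1,1,right)
state=s1 head=7 tape=0111111[_]
M halts after 23 transitions.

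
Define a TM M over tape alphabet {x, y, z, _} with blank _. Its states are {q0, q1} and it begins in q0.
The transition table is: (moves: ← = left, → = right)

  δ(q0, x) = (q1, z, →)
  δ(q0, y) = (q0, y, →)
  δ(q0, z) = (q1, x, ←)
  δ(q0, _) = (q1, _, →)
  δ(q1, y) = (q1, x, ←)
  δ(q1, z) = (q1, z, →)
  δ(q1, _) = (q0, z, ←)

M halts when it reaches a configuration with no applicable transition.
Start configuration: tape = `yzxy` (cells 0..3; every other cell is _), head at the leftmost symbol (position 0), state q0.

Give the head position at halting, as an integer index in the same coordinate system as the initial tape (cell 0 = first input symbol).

state=q0 head=0 tape=__[y]zxy   (q0,y)→(q0,y,→)
state=q0 head=1 tape=__y[z]xy   (q0,z)→(q1,x,←)
state=q1 head=0 tape=__[y]xxy   (q1,y)→(q1,x,←)
state=q1 head=-1 tape=_[_]xxxy   (q1,_)→(q0,z,←)
state=q0 head=-2 tape=[_]zxxxy   (q0,_)→(q1,_,→)
state=q1 head=-1 tape=_[z]xxxy   (q1,z)→(q1,z,→)
state=q1 head=0 tape=_z[x]xxy
At halt the head is at cell 0.

0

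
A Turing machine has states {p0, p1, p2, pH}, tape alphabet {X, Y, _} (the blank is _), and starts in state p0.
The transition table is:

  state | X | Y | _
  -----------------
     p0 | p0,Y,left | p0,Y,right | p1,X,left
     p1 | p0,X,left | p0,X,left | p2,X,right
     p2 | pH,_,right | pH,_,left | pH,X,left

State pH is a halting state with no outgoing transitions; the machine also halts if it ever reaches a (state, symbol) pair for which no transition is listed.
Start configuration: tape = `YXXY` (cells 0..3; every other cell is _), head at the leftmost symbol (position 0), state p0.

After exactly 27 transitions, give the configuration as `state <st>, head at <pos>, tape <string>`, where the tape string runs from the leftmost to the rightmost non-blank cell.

state=p0 head=0 tape=[Y]XXY___   (p0,Y)→(p0,Y,right)
state=p0 head=1 tape=Y[X]XY___   (p0,X)→(p0,Y,left)
state=p0 head=0 tape=[Y]YXY___   (p0,Y)→(p0,Y,right)
state=p0 head=1 tape=Y[Y]XY___   (p0,Y)→(p0,Y,right)
state=p0 head=2 tape=YY[X]Y___   (p0,X)→(p0,Y,left)
state=p0 head=1 tape=Y[Y]YY___   (p0,Y)→(p0,Y,right)
state=p0 head=2 tape=YY[Y]Y___   (p0,Y)→(p0,Y,right)
state=p0 head=3 tape=YYY[Y]___   (p0,Y)→(p0,Y,right)
state=p0 head=4 tape=YYYY[_]__   (p0,_)→(p1,X,left)
state=p1 head=3 tape=YYY[Y]X__   (p1,Y)→(p0,X,left)
state=p0 head=2 tape=YY[Y]XX__   (p0,Y)→(p0,Y,right)
state=p0 head=3 tape=YYY[X]X__   (p0,X)→(p0,Y,left)
state=p0 head=2 tape=YY[Y]YX__   (p0,Y)→(p0,Y,right)
state=p0 head=3 tape=YYY[Y]X__   (p0,Y)→(p0,Y,right)
state=p0 head=4 tape=YYYY[X]__   (p0,X)→(p0,Y,left)
state=p0 head=3 tape=YYY[Y]Y__   (p0,Y)→(p0,Y,right)
state=p0 head=4 tape=YYYY[Y]__   (p0,Y)→(p0,Y,right)
state=p0 head=5 tape=YYYYY[_]_   (p0,_)→(p1,X,left)
state=p1 head=4 tape=YYYY[Y]X_   (p1,Y)→(p0,X,left)
state=p0 head=3 tape=YYY[Y]XX_   (p0,Y)→(p0,Y,right)
state=p0 head=4 tape=YYYY[X]X_   (p0,X)→(p0,Y,left)
state=p0 head=3 tape=YYY[Y]YX_   (p0,Y)→(p0,Y,right)
state=p0 head=4 tape=YYYY[Y]X_   (p0,Y)→(p0,Y,right)
state=p0 head=5 tape=YYYYY[X]_   (p0,X)→(p0,Y,left)
state=p0 head=4 tape=YYYY[Y]Y_   (p0,Y)→(p0,Y,right)
state=p0 head=5 tape=YYYYY[Y]_   (p0,Y)→(p0,Y,right)
state=p0 head=6 tape=YYYYYY[_]   (p0,_)→(p1,X,left)
state=p1 head=5 tape=YYYYY[Y]X
After 27 steps: state p1, head at 5, tape YYYYYYX.

state p1, head at 5, tape YYYYYYX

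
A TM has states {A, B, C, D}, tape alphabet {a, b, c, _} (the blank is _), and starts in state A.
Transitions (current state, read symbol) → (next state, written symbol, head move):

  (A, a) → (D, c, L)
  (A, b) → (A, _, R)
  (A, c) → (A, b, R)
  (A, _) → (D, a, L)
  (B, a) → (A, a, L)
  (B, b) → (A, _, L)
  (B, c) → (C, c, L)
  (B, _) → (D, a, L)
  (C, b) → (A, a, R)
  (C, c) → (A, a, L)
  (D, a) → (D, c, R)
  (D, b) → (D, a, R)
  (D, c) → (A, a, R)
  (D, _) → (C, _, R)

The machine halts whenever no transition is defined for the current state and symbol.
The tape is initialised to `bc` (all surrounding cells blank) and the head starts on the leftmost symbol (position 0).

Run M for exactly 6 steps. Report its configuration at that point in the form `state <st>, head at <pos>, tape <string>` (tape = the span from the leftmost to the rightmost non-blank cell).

state=A head=0 tape=[b]c___   (A,b)→(A,_,R)
state=A head=1 tape=_[c]___   (A,c)→(A,b,R)
state=A head=2 tape=_b[_]__   (A,_)→(D,a,L)
state=D head=1 tape=_[b]a__   (D,b)→(D,a,R)
state=D head=2 tape=_a[a]__   (D,a)→(D,c,R)
state=D head=3 tape=_ac[_]_   (D,_)→(C,_,R)
state=C head=4 tape=_ac_[_]
After 6 steps: state C, head at 4, tape ac.

state C, head at 4, tape ac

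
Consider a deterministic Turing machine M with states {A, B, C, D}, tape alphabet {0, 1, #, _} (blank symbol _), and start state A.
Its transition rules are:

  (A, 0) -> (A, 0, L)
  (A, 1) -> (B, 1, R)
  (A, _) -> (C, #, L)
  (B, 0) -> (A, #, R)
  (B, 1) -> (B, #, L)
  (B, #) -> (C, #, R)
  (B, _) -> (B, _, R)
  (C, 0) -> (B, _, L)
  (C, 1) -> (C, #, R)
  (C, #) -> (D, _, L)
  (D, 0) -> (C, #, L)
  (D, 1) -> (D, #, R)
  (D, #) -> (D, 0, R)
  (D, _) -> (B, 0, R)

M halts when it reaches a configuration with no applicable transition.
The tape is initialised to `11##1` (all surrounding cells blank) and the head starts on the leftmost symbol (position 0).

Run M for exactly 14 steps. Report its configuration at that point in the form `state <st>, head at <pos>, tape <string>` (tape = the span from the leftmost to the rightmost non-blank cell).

A | _[1]1##1   read 1 → write 1, move R, go to B
B | _1[1]##1   read 1 → write #, move L, go to B
B | _[1]###1   read 1 → write #, move L, go to B
B | [_]####1   read _ → write _, move R, go to B
B | _[#]###1   read # → write #, move R, go to C
C | _#[#]##1   read # → write _, move L, go to D
D | _[#]_##1   read # → write 0, move R, go to D
D | _0[_]##1   read _ → write 0, move R, go to B
B | _00[#]#1   read # → write #, move R, go to C
C | _00#[#]1   read # → write _, move L, go to D
D | _00[#]_1   read # → write 0, move R, go to D
D | _000[_]1   read _ → write 0, move R, go to B
B | _0000[1]   read 1 → write #, move L, go to B
B | _000[0]#   read 0 → write #, move R, go to A
A | _000#[#]
After 14 steps: state A, head at 4, tape 000##.

state A, head at 4, tape 000##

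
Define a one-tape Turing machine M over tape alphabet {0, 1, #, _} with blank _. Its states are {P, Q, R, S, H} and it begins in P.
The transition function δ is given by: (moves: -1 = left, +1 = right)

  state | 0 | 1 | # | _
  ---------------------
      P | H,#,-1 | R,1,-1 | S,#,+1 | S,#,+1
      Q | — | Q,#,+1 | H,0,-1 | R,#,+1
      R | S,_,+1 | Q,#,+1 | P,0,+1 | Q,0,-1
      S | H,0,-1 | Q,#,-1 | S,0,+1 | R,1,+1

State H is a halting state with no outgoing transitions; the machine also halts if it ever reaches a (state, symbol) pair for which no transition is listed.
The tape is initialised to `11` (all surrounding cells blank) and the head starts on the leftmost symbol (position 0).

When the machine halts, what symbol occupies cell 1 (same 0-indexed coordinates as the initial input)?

0

state=P head=0 tape=__[1]1___   (P,1)→(R,1,-1)
state=R head=-1 tape=_[_]11___   (R,_)→(Q,0,-1)
state=Q head=-2 tape=[_]011___   (Q,_)→(R,#,+1)
state=R head=-1 tape=#[0]11___   (R,0)→(S,_,+1)
state=S head=0 tape=#_[1]1___   (S,1)→(Q,#,-1)
state=Q head=-1 tape=#[_]#1___   (Q,_)→(R,#,+1)
state=R head=0 tape=##[#]1___   (R,#)→(P,0,+1)
state=P head=1 tape=##0[1]___   (P,1)→(R,1,-1)
state=R head=0 tape=##[0]1___   (R,0)→(S,_,+1)
state=S head=1 tape=##_[1]___   (S,1)→(Q,#,-1)
state=Q head=0 tape=##[_]#___   (Q,_)→(R,#,+1)
state=R head=1 tape=###[#]___   (R,#)→(P,0,+1)
state=P head=2 tape=###0[_]__   (P,_)→(S,#,+1)
state=S head=3 tape=###0#[_]_   (S,_)→(R,1,+1)
state=R head=4 tape=###0#1[_]   (R,_)→(Q,0,-1)
state=Q head=3 tape=###0#[1]0   (Q,1)→(Q,#,+1)
state=Q head=4 tape=###0##[0]
Cell 1 holds 0 when M halts.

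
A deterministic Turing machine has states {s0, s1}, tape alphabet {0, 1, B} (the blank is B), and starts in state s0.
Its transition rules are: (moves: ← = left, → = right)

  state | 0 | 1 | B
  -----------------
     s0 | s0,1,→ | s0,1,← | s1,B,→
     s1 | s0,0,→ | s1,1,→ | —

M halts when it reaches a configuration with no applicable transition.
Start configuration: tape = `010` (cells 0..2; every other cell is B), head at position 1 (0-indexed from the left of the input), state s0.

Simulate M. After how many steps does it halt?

9

s0 | B0[1]0BB   read 1 → write 1, move ←, go to s0
s0 | B[0]10BB   read 0 → write 1, move →, go to s0
s0 | B1[1]0BB   read 1 → write 1, move ←, go to s0
s0 | B[1]10BB   read 1 → write 1, move ←, go to s0
s0 | [B]110BB   read B → write B, move →, go to s1
s1 | B[1]10BB   read 1 → write 1, move →, go to s1
s1 | B1[1]0BB   read 1 → write 1, move →, go to s1
s1 | B11[0]BB   read 0 → write 0, move →, go to s0
s0 | B110[B]B   read B → write B, move →, go to s1
s1 | B110B[B]
M halts after 9 transitions.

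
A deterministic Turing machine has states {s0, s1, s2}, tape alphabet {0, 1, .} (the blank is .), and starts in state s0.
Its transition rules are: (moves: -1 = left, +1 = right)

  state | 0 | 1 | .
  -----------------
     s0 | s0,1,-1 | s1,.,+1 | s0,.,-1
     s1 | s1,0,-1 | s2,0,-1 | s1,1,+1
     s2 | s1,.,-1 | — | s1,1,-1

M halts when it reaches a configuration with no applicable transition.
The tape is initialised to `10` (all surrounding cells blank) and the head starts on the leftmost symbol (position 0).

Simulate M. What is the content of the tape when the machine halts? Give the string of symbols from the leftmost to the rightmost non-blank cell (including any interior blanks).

1000

s0 | ..[1]0   read 1 → write ., move +1, go to s1
s1 | ...[0]   read 0 → write 0, move -1, go to s1
s1 | ..[.]0   read . → write 1, move +1, go to s1
s1 | ..1[0]   read 0 → write 0, move -1, go to s1
s1 | ..[1]0   read 1 → write 0, move -1, go to s2
s2 | .[.]00   read . → write 1, move -1, go to s1
s1 | [.]100   read . → write 1, move +1, go to s1
s1 | 1[1]00   read 1 → write 0, move -1, go to s2
s2 | [1]000
The non-blank tape span at halt is 1000.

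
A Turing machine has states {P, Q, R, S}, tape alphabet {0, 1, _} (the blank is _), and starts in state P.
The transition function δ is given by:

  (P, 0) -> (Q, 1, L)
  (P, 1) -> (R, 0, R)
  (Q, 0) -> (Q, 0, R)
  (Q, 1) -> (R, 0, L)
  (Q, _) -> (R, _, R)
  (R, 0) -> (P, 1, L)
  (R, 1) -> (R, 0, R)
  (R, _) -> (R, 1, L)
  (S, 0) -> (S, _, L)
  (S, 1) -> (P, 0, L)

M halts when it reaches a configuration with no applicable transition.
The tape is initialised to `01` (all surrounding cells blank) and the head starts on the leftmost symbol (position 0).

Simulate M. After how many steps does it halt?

17

state=P head=0 tape=_[0]1__   (P,0)→(Q,1,L)
state=Q head=-1 tape=[_]11__   (Q,_)→(R,_,R)
state=R head=0 tape=_[1]1__   (R,1)→(R,0,R)
state=R head=1 tape=_0[1]__   (R,1)→(R,0,R)
state=R head=2 tape=_00[_]_   (R,_)→(R,1,L)
state=R head=1 tape=_0[0]1_   (R,0)→(P,1,L)
state=P head=0 tape=_[0]11_   (P,0)→(Q,1,L)
state=Q head=-1 tape=[_]111_   (Q,_)→(R,_,R)
state=R head=0 tape=_[1]11_   (R,1)→(R,0,R)
state=R head=1 tape=_0[1]1_   (R,1)→(R,0,R)
state=R head=2 tape=_00[1]_   (R,1)→(R,0,R)
state=R head=3 tape=_000[_]   (R,_)→(R,1,L)
state=R head=2 tape=_00[0]1   (R,0)→(P,1,L)
state=P head=1 tape=_0[0]11   (P,0)→(Q,1,L)
state=Q head=0 tape=_[0]111   (Q,0)→(Q,0,R)
state=Q head=1 tape=_0[1]11   (Q,1)→(R,0,L)
state=R head=0 tape=_[0]011   (R,0)→(P,1,L)
state=P head=-1 tape=[_]1011
M halts after 17 transitions.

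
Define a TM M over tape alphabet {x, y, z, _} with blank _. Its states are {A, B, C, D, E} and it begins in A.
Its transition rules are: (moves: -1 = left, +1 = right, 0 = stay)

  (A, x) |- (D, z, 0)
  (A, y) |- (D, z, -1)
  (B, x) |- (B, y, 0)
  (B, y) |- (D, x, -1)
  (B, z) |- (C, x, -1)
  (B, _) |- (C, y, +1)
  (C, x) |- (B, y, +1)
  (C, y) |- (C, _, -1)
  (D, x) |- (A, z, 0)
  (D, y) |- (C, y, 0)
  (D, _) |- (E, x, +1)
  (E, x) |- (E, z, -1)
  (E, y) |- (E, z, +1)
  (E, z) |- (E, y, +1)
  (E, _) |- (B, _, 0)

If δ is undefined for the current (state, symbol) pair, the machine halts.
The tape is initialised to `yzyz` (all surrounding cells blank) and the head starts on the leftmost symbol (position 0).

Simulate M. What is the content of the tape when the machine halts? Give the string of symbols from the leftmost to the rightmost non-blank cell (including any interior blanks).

xyyzyy

A | _[y]zyz__   read y → write z, move -1, go to D
D | [_]zzyz__   read _ → write x, move +1, go to E
E | x[z]zyz__   read z → write y, move +1, go to E
E | xy[z]yz__   read z → write y, move +1, go to E
E | xyy[y]z__   read y → write z, move +1, go to E
E | xyyz[z]__   read z → write y, move +1, go to E
E | xyyzy[_]_   read _ → write _, move 0, go to B
B | xyyzy[_]_   read _ → write y, move +1, go to C
C | xyyzyy[_]
The non-blank tape span at halt is xyyzyy.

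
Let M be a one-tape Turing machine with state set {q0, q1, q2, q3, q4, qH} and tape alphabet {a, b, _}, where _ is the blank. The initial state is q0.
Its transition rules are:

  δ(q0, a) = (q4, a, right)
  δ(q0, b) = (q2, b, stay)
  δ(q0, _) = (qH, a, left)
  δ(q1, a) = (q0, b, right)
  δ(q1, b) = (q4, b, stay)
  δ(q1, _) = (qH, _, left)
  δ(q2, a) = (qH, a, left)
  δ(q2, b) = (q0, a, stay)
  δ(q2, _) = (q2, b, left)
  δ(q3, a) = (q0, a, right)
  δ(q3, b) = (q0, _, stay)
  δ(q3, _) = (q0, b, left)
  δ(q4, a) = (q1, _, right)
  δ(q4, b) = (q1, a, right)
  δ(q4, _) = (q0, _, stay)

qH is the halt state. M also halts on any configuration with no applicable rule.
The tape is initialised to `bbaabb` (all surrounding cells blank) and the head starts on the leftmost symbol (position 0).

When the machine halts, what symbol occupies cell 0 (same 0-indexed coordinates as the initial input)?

a

q0 | [b]baabb_   read b → write b, move stay, go to q2
q2 | [b]baabb_   read b → write a, move stay, go to q0
q0 | [a]baabb_   read a → write a, move right, go to q4
q4 | a[b]aabb_   read b → write a, move right, go to q1
q1 | aa[a]abb_   read a → write b, move right, go to q0
q0 | aab[a]bb_   read a → write a, move right, go to q4
q4 | aaba[b]b_   read b → write a, move right, go to q1
q1 | aabaa[b]_   read b → write b, move stay, go to q4
q4 | aabaa[b]_   read b → write a, move right, go to q1
q1 | aabaaa[_]   read _ → write _, move left, go to qH
qH | aabaa[a]_
Cell 0 holds a when M halts.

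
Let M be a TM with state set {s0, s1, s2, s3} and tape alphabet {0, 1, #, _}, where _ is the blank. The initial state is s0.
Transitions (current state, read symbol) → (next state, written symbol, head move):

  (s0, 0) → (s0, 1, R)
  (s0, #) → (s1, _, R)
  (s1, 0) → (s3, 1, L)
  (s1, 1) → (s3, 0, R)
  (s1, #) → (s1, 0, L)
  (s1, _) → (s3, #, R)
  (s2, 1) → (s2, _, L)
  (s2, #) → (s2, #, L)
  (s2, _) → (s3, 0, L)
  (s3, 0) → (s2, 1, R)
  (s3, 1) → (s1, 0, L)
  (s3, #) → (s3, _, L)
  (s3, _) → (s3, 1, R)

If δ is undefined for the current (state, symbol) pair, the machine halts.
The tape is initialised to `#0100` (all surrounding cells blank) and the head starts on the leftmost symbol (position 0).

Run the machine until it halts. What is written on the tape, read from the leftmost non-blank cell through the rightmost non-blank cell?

state=s0 head=0 tape=[#]0100   (s0,#)→(s1,_,R)
state=s1 head=1 tape=_[0]100   (s1,0)→(s3,1,L)
state=s3 head=0 tape=[_]1100   (s3,_)→(s3,1,R)
state=s3 head=1 tape=1[1]100   (s3,1)→(s1,0,L)
state=s1 head=0 tape=[1]0100   (s1,1)→(s3,0,R)
state=s3 head=1 tape=0[0]100   (s3,0)→(s2,1,R)
state=s2 head=2 tape=01[1]00   (s2,1)→(s2,_,L)
state=s2 head=1 tape=0[1]_00   (s2,1)→(s2,_,L)
state=s2 head=0 tape=[0]__00
The non-blank tape span at halt is 0__00.

0__00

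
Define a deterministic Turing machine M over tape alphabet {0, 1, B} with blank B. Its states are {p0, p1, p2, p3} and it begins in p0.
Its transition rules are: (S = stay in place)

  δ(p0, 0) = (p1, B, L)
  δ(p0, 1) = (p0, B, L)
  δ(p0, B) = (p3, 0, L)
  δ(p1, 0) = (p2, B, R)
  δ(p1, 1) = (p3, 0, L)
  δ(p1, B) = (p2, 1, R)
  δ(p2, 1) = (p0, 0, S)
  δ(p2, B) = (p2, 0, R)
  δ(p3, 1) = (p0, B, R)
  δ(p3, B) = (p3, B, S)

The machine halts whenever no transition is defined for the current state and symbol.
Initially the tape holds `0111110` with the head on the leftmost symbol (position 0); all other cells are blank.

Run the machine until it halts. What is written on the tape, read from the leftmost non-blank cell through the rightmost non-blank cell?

p0 | B[0]111110   read 0 → write B, move L, go to p1
p1 | [B]B111110   read B → write 1, move R, go to p2
p2 | 1[B]111110   read B → write 0, move R, go to p2
p2 | 10[1]11110   read 1 → write 0, move S, go to p0
p0 | 10[0]11110   read 0 → write B, move L, go to p1
p1 | 1[0]B11110   read 0 → write B, move R, go to p2
p2 | 1B[B]11110   read B → write 0, move R, go to p2
p2 | 1B0[1]1110   read 1 → write 0, move S, go to p0
p0 | 1B0[0]1110   read 0 → write B, move L, go to p1
p1 | 1B[0]B1110   read 0 → write B, move R, go to p2
p2 | 1BB[B]1110   read B → write 0, move R, go to p2
p2 | 1BB0[1]110   read 1 → write 0, move S, go to p0
p0 | 1BB0[0]110   read 0 → write B, move L, go to p1
p1 | 1BB[0]B110   read 0 → write B, move R, go to p2
p2 | 1BBB[B]110   read B → write 0, move R, go to p2
p2 | 1BBB0[1]10   read 1 → write 0, move S, go to p0
p0 | 1BBB0[0]10   read 0 → write B, move L, go to p1
p1 | 1BBB[0]B10   read 0 → write B, move R, go to p2
p2 | 1BBBB[B]10   read B → write 0, move R, go to p2
p2 | 1BBBB0[1]0   read 1 → write 0, move S, go to p0
p0 | 1BBBB0[0]0   read 0 → write B, move L, go to p1
p1 | 1BBBB[0]B0   read 0 → write B, move R, go to p2
p2 | 1BBBBB[B]0   read B → write 0, move R, go to p2
p2 | 1BBBBB0[0]
The non-blank tape span at halt is 1BBBBB00.

1BBBBB00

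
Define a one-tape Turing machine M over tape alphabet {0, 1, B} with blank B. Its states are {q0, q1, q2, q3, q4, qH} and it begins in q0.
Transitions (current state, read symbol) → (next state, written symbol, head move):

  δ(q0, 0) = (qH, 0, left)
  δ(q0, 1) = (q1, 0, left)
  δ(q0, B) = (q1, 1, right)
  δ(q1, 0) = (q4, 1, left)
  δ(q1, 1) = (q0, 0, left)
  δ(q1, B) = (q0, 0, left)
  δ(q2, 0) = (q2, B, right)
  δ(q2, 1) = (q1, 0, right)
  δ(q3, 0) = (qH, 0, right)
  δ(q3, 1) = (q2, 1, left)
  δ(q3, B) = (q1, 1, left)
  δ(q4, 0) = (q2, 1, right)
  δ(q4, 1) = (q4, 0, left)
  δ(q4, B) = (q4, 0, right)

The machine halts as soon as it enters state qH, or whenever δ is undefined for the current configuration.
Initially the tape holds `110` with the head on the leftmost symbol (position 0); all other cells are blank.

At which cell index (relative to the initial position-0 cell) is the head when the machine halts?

-1

q0 | BBB[1]10   read 1 → write 0, move left, go to q1
q1 | BB[B]010   read B → write 0, move left, go to q0
q0 | B[B]0010   read B → write 1, move right, go to q1
q1 | B1[0]010   read 0 → write 1, move left, go to q4
q4 | B[1]1010   read 1 → write 0, move left, go to q4
q4 | [B]01010   read B → write 0, move right, go to q4
q4 | 0[0]1010   read 0 → write 1, move right, go to q2
q2 | 01[1]010   read 1 → write 0, move right, go to q1
q1 | 010[0]10   read 0 → write 1, move left, go to q4
q4 | 01[0]110   read 0 → write 1, move right, go to q2
q2 | 011[1]10   read 1 → write 0, move right, go to q1
q1 | 0110[1]0   read 1 → write 0, move left, go to q0
q0 | 011[0]00   read 0 → write 0, move left, go to qH
qH | 01[1]000
At halt the head is at cell -1.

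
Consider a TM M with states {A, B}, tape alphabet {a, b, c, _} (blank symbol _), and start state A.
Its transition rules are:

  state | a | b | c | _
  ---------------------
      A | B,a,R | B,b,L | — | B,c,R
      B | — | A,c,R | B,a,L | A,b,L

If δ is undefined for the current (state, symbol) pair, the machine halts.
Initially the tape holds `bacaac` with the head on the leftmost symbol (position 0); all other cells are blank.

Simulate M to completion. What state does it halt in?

A | ____[b]acaac   read b → write b, move L, go to B
B | ___[_]bacaac   read _ → write b, move L, go to A
A | __[_]bbacaac   read _ → write c, move R, go to B
B | __c[b]bacaac   read b → write c, move R, go to A
A | __cc[b]acaac   read b → write b, move L, go to B
B | __c[c]bacaac   read c → write a, move L, go to B
B | __[c]abacaac   read c → write a, move L, go to B
B | _[_]aabacaac   read _ → write b, move L, go to A
A | [_]baabacaac   read _ → write c, move R, go to B
B | c[b]aabacaac   read b → write c, move R, go to A
A | cc[a]abacaac   read a → write a, move R, go to B
B | cca[a]bacaac
No transition is defined for (B, a); M halts in state B.

B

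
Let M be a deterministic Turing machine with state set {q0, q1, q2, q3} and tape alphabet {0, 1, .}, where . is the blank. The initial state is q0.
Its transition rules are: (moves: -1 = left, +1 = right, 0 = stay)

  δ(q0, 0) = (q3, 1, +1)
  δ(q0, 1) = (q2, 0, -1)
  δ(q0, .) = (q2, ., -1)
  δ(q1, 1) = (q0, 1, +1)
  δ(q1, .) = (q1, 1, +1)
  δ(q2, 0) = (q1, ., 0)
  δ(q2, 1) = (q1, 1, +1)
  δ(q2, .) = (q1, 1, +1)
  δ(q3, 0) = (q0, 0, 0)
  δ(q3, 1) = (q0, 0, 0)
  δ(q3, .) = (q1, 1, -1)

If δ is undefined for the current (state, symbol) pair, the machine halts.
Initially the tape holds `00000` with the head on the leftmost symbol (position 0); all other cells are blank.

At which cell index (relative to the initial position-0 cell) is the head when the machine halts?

state=q0 head=0 tape=[0]0000.   (q0,0)→(q3,1,+1)
state=q3 head=1 tape=1[0]000.   (q3,0)→(q0,0,0)
state=q0 head=1 tape=1[0]000.   (q0,0)→(q3,1,+1)
state=q3 head=2 tape=11[0]00.   (q3,0)→(q0,0,0)
state=q0 head=2 tape=11[0]00.   (q0,0)→(q3,1,+1)
state=q3 head=3 tape=111[0]0.   (q3,0)→(q0,0,0)
state=q0 head=3 tape=111[0]0.   (q0,0)→(q3,1,+1)
state=q3 head=4 tape=1111[0].   (q3,0)→(q0,0,0)
state=q0 head=4 tape=1111[0].   (q0,0)→(q3,1,+1)
state=q3 head=5 tape=11111[.]   (q3,.)→(q1,1,-1)
state=q1 head=4 tape=1111[1]1   (q1,1)→(q0,1,+1)
state=q0 head=5 tape=11111[1]   (q0,1)→(q2,0,-1)
state=q2 head=4 tape=1111[1]0   (q2,1)→(q1,1,+1)
state=q1 head=5 tape=11111[0]
At halt the head is at cell 5.

5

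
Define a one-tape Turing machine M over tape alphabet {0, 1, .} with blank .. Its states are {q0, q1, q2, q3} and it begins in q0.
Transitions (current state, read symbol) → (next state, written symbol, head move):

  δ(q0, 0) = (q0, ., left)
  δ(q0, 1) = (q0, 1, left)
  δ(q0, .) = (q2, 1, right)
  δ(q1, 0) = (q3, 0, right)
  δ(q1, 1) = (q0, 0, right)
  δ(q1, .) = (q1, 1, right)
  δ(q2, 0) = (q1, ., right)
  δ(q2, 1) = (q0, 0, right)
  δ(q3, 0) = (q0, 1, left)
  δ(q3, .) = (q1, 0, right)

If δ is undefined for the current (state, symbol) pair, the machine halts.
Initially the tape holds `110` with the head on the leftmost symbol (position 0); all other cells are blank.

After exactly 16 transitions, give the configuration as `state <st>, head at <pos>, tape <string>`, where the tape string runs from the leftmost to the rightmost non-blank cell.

q0 | ...[1]10   read 1 → write 1, move left, go to q0
q0 | ..[.]110   read . → write 1, move right, go to q2
q2 | ..1[1]10   read 1 → write 0, move right, go to q0
q0 | ..10[1]0   read 1 → write 1, move left, go to q0
q0 | ..1[0]10   read 0 → write ., move left, go to q0
q0 | ..[1].10   read 1 → write 1, move left, go to q0
q0 | .[.]1.10   read . → write 1, move right, go to q2
q2 | .1[1].10   read 1 → write 0, move right, go to q0
q0 | .10[.]10   read . → write 1, move right, go to q2
q2 | .101[1]0   read 1 → write 0, move right, go to q0
q0 | .1010[0]   read 0 → write ., move left, go to q0
q0 | .101[0].   read 0 → write ., move left, go to q0
q0 | .10[1]..   read 1 → write 1, move left, go to q0
q0 | .1[0]1..   read 0 → write ., move left, go to q0
q0 | .[1].1..   read 1 → write 1, move left, go to q0
q0 | [.]1.1..   read . → write 1, move right, go to q2
q2 | 1[1].1..
After 16 steps: state q2, head at -2, tape 11.1.

state q2, head at -2, tape 11.1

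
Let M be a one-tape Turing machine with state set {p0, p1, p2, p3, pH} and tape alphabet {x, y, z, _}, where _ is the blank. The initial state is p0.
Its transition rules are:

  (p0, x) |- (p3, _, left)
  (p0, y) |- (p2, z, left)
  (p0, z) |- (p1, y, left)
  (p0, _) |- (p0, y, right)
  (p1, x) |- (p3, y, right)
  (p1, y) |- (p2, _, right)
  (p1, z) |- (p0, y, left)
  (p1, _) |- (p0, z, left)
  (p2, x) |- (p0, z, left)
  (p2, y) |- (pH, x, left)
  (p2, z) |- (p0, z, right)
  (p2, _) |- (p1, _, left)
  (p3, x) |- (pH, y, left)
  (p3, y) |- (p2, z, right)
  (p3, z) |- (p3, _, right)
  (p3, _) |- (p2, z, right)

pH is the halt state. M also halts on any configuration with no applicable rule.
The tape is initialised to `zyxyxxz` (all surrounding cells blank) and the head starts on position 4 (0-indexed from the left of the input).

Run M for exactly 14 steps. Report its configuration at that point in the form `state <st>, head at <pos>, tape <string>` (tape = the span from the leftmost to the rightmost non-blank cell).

state pH, head at -2, tape xyy_y_xz

p0 | __zyxy[x]xz   read x → write _, move left, go to p3
p3 | __zyx[y]_xz   read y → write z, move right, go to p2
p2 | __zyxz[_]xz   read _ → write _, move left, go to p1
p1 | __zyx[z]_xz   read z → write y, move left, go to p0
p0 | __zy[x]y_xz   read x → write _, move left, go to p3
p3 | __z[y]_y_xz   read y → write z, move right, go to p2
p2 | __zz[_]y_xz   read _ → write _, move left, go to p1
p1 | __z[z]_y_xz   read z → write y, move left, go to p0
p0 | __[z]y_y_xz   read z → write y, move left, go to p1
p1 | _[_]yy_y_xz   read _ → write z, move left, go to p0
p0 | [_]zyy_y_xz   read _ → write y, move right, go to p0
p0 | y[z]yy_y_xz   read z → write y, move left, go to p1
p1 | [y]yyy_y_xz   read y → write _, move right, go to p2
p2 | _[y]yy_y_xz   read y → write x, move left, go to pH
pH | [_]xyy_y_xz
After 14 steps: state pH, head at -2, tape xyy_y_xz.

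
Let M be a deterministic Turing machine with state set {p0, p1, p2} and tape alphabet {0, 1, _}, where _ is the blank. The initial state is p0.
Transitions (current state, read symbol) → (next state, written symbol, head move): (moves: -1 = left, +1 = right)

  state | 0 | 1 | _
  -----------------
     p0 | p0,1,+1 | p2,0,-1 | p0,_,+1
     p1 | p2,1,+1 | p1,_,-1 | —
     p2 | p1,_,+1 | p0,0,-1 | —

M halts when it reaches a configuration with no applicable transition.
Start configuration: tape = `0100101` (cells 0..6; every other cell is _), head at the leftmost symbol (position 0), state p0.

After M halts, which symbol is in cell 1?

0

p0 | _[0]100101   read 0 → write 1, move +1, go to p0
p0 | _1[1]00101   read 1 → write 0, move -1, go to p2
p2 | _[1]000101   read 1 → write 0, move -1, go to p0
p0 | [_]0000101   read _ → write _, move +1, go to p0
p0 | _[0]000101   read 0 → write 1, move +1, go to p0
p0 | _1[0]00101   read 0 → write 1, move +1, go to p0
p0 | _11[0]0101   read 0 → write 1, move +1, go to p0
p0 | _111[0]101   read 0 → write 1, move +1, go to p0
p0 | _1111[1]01   read 1 → write 0, move -1, go to p2
p2 | _111[1]001   read 1 → write 0, move -1, go to p0
p0 | _11[1]0001   read 1 → write 0, move -1, go to p2
p2 | _1[1]00001   read 1 → write 0, move -1, go to p0
p0 | _[1]000001   read 1 → write 0, move -1, go to p2
p2 | [_]0000001
Cell 1 holds 0 when M halts.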